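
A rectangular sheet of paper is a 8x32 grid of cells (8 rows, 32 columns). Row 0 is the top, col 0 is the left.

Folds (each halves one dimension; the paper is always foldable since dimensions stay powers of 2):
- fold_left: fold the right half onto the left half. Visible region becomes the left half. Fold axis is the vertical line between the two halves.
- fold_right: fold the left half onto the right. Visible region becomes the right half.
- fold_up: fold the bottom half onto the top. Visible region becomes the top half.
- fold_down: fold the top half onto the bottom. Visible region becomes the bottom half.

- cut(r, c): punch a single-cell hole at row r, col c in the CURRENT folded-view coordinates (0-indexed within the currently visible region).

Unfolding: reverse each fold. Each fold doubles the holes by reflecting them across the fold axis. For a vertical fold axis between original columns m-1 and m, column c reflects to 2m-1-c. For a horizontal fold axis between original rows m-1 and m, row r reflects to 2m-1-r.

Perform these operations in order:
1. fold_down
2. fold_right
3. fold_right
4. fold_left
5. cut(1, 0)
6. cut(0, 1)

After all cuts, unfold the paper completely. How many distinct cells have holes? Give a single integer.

Op 1 fold_down: fold axis h@4; visible region now rows[4,8) x cols[0,32) = 4x32
Op 2 fold_right: fold axis v@16; visible region now rows[4,8) x cols[16,32) = 4x16
Op 3 fold_right: fold axis v@24; visible region now rows[4,8) x cols[24,32) = 4x8
Op 4 fold_left: fold axis v@28; visible region now rows[4,8) x cols[24,28) = 4x4
Op 5 cut(1, 0): punch at orig (5,24); cuts so far [(5, 24)]; region rows[4,8) x cols[24,28) = 4x4
Op 6 cut(0, 1): punch at orig (4,25); cuts so far [(4, 25), (5, 24)]; region rows[4,8) x cols[24,28) = 4x4
Unfold 1 (reflect across v@28): 4 holes -> [(4, 25), (4, 30), (5, 24), (5, 31)]
Unfold 2 (reflect across v@24): 8 holes -> [(4, 17), (4, 22), (4, 25), (4, 30), (5, 16), (5, 23), (5, 24), (5, 31)]
Unfold 3 (reflect across v@16): 16 holes -> [(4, 1), (4, 6), (4, 9), (4, 14), (4, 17), (4, 22), (4, 25), (4, 30), (5, 0), (5, 7), (5, 8), (5, 15), (5, 16), (5, 23), (5, 24), (5, 31)]
Unfold 4 (reflect across h@4): 32 holes -> [(2, 0), (2, 7), (2, 8), (2, 15), (2, 16), (2, 23), (2, 24), (2, 31), (3, 1), (3, 6), (3, 9), (3, 14), (3, 17), (3, 22), (3, 25), (3, 30), (4, 1), (4, 6), (4, 9), (4, 14), (4, 17), (4, 22), (4, 25), (4, 30), (5, 0), (5, 7), (5, 8), (5, 15), (5, 16), (5, 23), (5, 24), (5, 31)]

Answer: 32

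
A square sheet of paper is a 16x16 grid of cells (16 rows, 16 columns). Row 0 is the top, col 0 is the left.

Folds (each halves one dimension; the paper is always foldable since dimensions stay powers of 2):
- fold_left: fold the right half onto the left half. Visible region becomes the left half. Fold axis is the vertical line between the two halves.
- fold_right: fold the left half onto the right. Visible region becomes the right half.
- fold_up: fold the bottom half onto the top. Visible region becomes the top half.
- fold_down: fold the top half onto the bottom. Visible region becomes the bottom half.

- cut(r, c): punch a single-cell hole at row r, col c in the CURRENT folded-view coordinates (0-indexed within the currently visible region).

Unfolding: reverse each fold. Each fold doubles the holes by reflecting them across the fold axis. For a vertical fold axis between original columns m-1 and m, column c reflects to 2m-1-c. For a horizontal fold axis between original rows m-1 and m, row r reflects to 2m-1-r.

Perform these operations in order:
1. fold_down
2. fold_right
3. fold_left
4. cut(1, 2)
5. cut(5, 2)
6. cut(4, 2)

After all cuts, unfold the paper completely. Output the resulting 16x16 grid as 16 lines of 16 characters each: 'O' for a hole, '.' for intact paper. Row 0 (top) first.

Op 1 fold_down: fold axis h@8; visible region now rows[8,16) x cols[0,16) = 8x16
Op 2 fold_right: fold axis v@8; visible region now rows[8,16) x cols[8,16) = 8x8
Op 3 fold_left: fold axis v@12; visible region now rows[8,16) x cols[8,12) = 8x4
Op 4 cut(1, 2): punch at orig (9,10); cuts so far [(9, 10)]; region rows[8,16) x cols[8,12) = 8x4
Op 5 cut(5, 2): punch at orig (13,10); cuts so far [(9, 10), (13, 10)]; region rows[8,16) x cols[8,12) = 8x4
Op 6 cut(4, 2): punch at orig (12,10); cuts so far [(9, 10), (12, 10), (13, 10)]; region rows[8,16) x cols[8,12) = 8x4
Unfold 1 (reflect across v@12): 6 holes -> [(9, 10), (9, 13), (12, 10), (12, 13), (13, 10), (13, 13)]
Unfold 2 (reflect across v@8): 12 holes -> [(9, 2), (9, 5), (9, 10), (9, 13), (12, 2), (12, 5), (12, 10), (12, 13), (13, 2), (13, 5), (13, 10), (13, 13)]
Unfold 3 (reflect across h@8): 24 holes -> [(2, 2), (2, 5), (2, 10), (2, 13), (3, 2), (3, 5), (3, 10), (3, 13), (6, 2), (6, 5), (6, 10), (6, 13), (9, 2), (9, 5), (9, 10), (9, 13), (12, 2), (12, 5), (12, 10), (12, 13), (13, 2), (13, 5), (13, 10), (13, 13)]

Answer: ................
................
..O..O....O..O..
..O..O....O..O..
................
................
..O..O....O..O..
................
................
..O..O....O..O..
................
................
..O..O....O..O..
..O..O....O..O..
................
................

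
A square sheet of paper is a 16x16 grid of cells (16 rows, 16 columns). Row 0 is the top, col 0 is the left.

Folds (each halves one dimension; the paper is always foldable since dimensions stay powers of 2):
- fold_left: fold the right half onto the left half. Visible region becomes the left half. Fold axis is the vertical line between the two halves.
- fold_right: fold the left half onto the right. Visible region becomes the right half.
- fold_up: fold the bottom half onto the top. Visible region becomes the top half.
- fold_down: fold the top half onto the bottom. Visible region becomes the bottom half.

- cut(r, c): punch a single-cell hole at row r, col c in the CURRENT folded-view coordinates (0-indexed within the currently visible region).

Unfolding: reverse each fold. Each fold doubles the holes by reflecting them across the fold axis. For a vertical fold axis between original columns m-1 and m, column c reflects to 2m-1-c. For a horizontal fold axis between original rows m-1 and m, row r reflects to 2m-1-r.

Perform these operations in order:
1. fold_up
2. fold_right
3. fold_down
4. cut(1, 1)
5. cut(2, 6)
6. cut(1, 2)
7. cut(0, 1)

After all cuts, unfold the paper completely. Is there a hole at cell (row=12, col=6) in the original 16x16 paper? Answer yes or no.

Op 1 fold_up: fold axis h@8; visible region now rows[0,8) x cols[0,16) = 8x16
Op 2 fold_right: fold axis v@8; visible region now rows[0,8) x cols[8,16) = 8x8
Op 3 fold_down: fold axis h@4; visible region now rows[4,8) x cols[8,16) = 4x8
Op 4 cut(1, 1): punch at orig (5,9); cuts so far [(5, 9)]; region rows[4,8) x cols[8,16) = 4x8
Op 5 cut(2, 6): punch at orig (6,14); cuts so far [(5, 9), (6, 14)]; region rows[4,8) x cols[8,16) = 4x8
Op 6 cut(1, 2): punch at orig (5,10); cuts so far [(5, 9), (5, 10), (6, 14)]; region rows[4,8) x cols[8,16) = 4x8
Op 7 cut(0, 1): punch at orig (4,9); cuts so far [(4, 9), (5, 9), (5, 10), (6, 14)]; region rows[4,8) x cols[8,16) = 4x8
Unfold 1 (reflect across h@4): 8 holes -> [(1, 14), (2, 9), (2, 10), (3, 9), (4, 9), (5, 9), (5, 10), (6, 14)]
Unfold 2 (reflect across v@8): 16 holes -> [(1, 1), (1, 14), (2, 5), (2, 6), (2, 9), (2, 10), (3, 6), (3, 9), (4, 6), (4, 9), (5, 5), (5, 6), (5, 9), (5, 10), (6, 1), (6, 14)]
Unfold 3 (reflect across h@8): 32 holes -> [(1, 1), (1, 14), (2, 5), (2, 6), (2, 9), (2, 10), (3, 6), (3, 9), (4, 6), (4, 9), (5, 5), (5, 6), (5, 9), (5, 10), (6, 1), (6, 14), (9, 1), (9, 14), (10, 5), (10, 6), (10, 9), (10, 10), (11, 6), (11, 9), (12, 6), (12, 9), (13, 5), (13, 6), (13, 9), (13, 10), (14, 1), (14, 14)]
Holes: [(1, 1), (1, 14), (2, 5), (2, 6), (2, 9), (2, 10), (3, 6), (3, 9), (4, 6), (4, 9), (5, 5), (5, 6), (5, 9), (5, 10), (6, 1), (6, 14), (9, 1), (9, 14), (10, 5), (10, 6), (10, 9), (10, 10), (11, 6), (11, 9), (12, 6), (12, 9), (13, 5), (13, 6), (13, 9), (13, 10), (14, 1), (14, 14)]

Answer: yes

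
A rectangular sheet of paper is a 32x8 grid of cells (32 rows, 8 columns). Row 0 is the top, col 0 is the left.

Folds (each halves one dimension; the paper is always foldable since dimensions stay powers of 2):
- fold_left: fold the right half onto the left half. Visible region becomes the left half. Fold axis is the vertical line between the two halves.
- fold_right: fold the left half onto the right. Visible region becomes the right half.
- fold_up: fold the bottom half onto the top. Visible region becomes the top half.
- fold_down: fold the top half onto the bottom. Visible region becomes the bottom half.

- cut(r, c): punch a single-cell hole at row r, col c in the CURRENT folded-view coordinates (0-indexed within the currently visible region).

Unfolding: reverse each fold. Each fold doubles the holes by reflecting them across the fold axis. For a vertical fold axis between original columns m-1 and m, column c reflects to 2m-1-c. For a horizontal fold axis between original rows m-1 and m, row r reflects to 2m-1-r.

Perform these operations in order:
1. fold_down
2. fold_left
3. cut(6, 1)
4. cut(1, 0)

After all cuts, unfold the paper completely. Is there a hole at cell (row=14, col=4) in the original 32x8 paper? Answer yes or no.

Answer: no

Derivation:
Op 1 fold_down: fold axis h@16; visible region now rows[16,32) x cols[0,8) = 16x8
Op 2 fold_left: fold axis v@4; visible region now rows[16,32) x cols[0,4) = 16x4
Op 3 cut(6, 1): punch at orig (22,1); cuts so far [(22, 1)]; region rows[16,32) x cols[0,4) = 16x4
Op 4 cut(1, 0): punch at orig (17,0); cuts so far [(17, 0), (22, 1)]; region rows[16,32) x cols[0,4) = 16x4
Unfold 1 (reflect across v@4): 4 holes -> [(17, 0), (17, 7), (22, 1), (22, 6)]
Unfold 2 (reflect across h@16): 8 holes -> [(9, 1), (9, 6), (14, 0), (14, 7), (17, 0), (17, 7), (22, 1), (22, 6)]
Holes: [(9, 1), (9, 6), (14, 0), (14, 7), (17, 0), (17, 7), (22, 1), (22, 6)]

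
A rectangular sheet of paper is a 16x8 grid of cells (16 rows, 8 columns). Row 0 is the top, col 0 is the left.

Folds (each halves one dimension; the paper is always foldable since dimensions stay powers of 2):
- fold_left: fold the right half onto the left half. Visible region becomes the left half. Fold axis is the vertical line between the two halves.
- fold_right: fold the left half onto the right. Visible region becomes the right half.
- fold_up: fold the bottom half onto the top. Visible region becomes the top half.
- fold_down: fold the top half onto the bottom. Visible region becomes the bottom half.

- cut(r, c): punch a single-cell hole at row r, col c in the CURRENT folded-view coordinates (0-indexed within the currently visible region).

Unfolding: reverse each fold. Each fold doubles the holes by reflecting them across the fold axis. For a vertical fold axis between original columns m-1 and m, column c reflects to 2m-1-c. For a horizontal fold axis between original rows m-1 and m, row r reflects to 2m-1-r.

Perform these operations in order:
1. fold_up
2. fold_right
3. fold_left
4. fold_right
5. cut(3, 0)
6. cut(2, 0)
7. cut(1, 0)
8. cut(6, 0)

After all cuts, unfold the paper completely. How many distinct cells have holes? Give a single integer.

Answer: 64

Derivation:
Op 1 fold_up: fold axis h@8; visible region now rows[0,8) x cols[0,8) = 8x8
Op 2 fold_right: fold axis v@4; visible region now rows[0,8) x cols[4,8) = 8x4
Op 3 fold_left: fold axis v@6; visible region now rows[0,8) x cols[4,6) = 8x2
Op 4 fold_right: fold axis v@5; visible region now rows[0,8) x cols[5,6) = 8x1
Op 5 cut(3, 0): punch at orig (3,5); cuts so far [(3, 5)]; region rows[0,8) x cols[5,6) = 8x1
Op 6 cut(2, 0): punch at orig (2,5); cuts so far [(2, 5), (3, 5)]; region rows[0,8) x cols[5,6) = 8x1
Op 7 cut(1, 0): punch at orig (1,5); cuts so far [(1, 5), (2, 5), (3, 5)]; region rows[0,8) x cols[5,6) = 8x1
Op 8 cut(6, 0): punch at orig (6,5); cuts so far [(1, 5), (2, 5), (3, 5), (6, 5)]; region rows[0,8) x cols[5,6) = 8x1
Unfold 1 (reflect across v@5): 8 holes -> [(1, 4), (1, 5), (2, 4), (2, 5), (3, 4), (3, 5), (6, 4), (6, 5)]
Unfold 2 (reflect across v@6): 16 holes -> [(1, 4), (1, 5), (1, 6), (1, 7), (2, 4), (2, 5), (2, 6), (2, 7), (3, 4), (3, 5), (3, 6), (3, 7), (6, 4), (6, 5), (6, 6), (6, 7)]
Unfold 3 (reflect across v@4): 32 holes -> [(1, 0), (1, 1), (1, 2), (1, 3), (1, 4), (1, 5), (1, 6), (1, 7), (2, 0), (2, 1), (2, 2), (2, 3), (2, 4), (2, 5), (2, 6), (2, 7), (3, 0), (3, 1), (3, 2), (3, 3), (3, 4), (3, 5), (3, 6), (3, 7), (6, 0), (6, 1), (6, 2), (6, 3), (6, 4), (6, 5), (6, 6), (6, 7)]
Unfold 4 (reflect across h@8): 64 holes -> [(1, 0), (1, 1), (1, 2), (1, 3), (1, 4), (1, 5), (1, 6), (1, 7), (2, 0), (2, 1), (2, 2), (2, 3), (2, 4), (2, 5), (2, 6), (2, 7), (3, 0), (3, 1), (3, 2), (3, 3), (3, 4), (3, 5), (3, 6), (3, 7), (6, 0), (6, 1), (6, 2), (6, 3), (6, 4), (6, 5), (6, 6), (6, 7), (9, 0), (9, 1), (9, 2), (9, 3), (9, 4), (9, 5), (9, 6), (9, 7), (12, 0), (12, 1), (12, 2), (12, 3), (12, 4), (12, 5), (12, 6), (12, 7), (13, 0), (13, 1), (13, 2), (13, 3), (13, 4), (13, 5), (13, 6), (13, 7), (14, 0), (14, 1), (14, 2), (14, 3), (14, 4), (14, 5), (14, 6), (14, 7)]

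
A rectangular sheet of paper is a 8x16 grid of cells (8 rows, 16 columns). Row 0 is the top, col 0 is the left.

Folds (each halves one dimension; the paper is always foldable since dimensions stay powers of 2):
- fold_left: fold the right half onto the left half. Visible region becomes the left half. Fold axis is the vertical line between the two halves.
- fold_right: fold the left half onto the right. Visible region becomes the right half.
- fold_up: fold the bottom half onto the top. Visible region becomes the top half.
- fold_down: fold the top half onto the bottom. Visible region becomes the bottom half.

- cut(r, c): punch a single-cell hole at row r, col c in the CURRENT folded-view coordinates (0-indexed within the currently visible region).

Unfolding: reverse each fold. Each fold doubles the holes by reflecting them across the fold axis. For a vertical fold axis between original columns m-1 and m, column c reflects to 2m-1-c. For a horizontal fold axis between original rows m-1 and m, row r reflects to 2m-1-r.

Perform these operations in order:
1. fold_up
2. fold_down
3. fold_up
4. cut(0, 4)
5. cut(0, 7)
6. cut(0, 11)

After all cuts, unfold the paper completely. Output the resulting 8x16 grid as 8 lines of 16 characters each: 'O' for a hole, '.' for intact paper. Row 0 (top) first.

Op 1 fold_up: fold axis h@4; visible region now rows[0,4) x cols[0,16) = 4x16
Op 2 fold_down: fold axis h@2; visible region now rows[2,4) x cols[0,16) = 2x16
Op 3 fold_up: fold axis h@3; visible region now rows[2,3) x cols[0,16) = 1x16
Op 4 cut(0, 4): punch at orig (2,4); cuts so far [(2, 4)]; region rows[2,3) x cols[0,16) = 1x16
Op 5 cut(0, 7): punch at orig (2,7); cuts so far [(2, 4), (2, 7)]; region rows[2,3) x cols[0,16) = 1x16
Op 6 cut(0, 11): punch at orig (2,11); cuts so far [(2, 4), (2, 7), (2, 11)]; region rows[2,3) x cols[0,16) = 1x16
Unfold 1 (reflect across h@3): 6 holes -> [(2, 4), (2, 7), (2, 11), (3, 4), (3, 7), (3, 11)]
Unfold 2 (reflect across h@2): 12 holes -> [(0, 4), (0, 7), (0, 11), (1, 4), (1, 7), (1, 11), (2, 4), (2, 7), (2, 11), (3, 4), (3, 7), (3, 11)]
Unfold 3 (reflect across h@4): 24 holes -> [(0, 4), (0, 7), (0, 11), (1, 4), (1, 7), (1, 11), (2, 4), (2, 7), (2, 11), (3, 4), (3, 7), (3, 11), (4, 4), (4, 7), (4, 11), (5, 4), (5, 7), (5, 11), (6, 4), (6, 7), (6, 11), (7, 4), (7, 7), (7, 11)]

Answer: ....O..O...O....
....O..O...O....
....O..O...O....
....O..O...O....
....O..O...O....
....O..O...O....
....O..O...O....
....O..O...O....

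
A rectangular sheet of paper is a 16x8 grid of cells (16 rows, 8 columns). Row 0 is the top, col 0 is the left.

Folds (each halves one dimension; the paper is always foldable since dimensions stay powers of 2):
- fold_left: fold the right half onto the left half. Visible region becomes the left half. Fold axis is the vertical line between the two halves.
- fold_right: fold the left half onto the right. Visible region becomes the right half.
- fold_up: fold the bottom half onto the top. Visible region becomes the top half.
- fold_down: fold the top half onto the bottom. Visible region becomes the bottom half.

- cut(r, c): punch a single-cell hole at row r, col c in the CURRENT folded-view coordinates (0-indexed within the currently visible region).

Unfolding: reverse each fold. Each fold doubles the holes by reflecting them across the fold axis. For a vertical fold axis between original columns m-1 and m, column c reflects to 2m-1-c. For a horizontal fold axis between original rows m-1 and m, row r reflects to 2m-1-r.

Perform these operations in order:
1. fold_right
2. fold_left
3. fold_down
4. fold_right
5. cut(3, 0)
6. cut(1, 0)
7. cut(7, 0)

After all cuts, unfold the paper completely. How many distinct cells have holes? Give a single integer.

Op 1 fold_right: fold axis v@4; visible region now rows[0,16) x cols[4,8) = 16x4
Op 2 fold_left: fold axis v@6; visible region now rows[0,16) x cols[4,6) = 16x2
Op 3 fold_down: fold axis h@8; visible region now rows[8,16) x cols[4,6) = 8x2
Op 4 fold_right: fold axis v@5; visible region now rows[8,16) x cols[5,6) = 8x1
Op 5 cut(3, 0): punch at orig (11,5); cuts so far [(11, 5)]; region rows[8,16) x cols[5,6) = 8x1
Op 6 cut(1, 0): punch at orig (9,5); cuts so far [(9, 5), (11, 5)]; region rows[8,16) x cols[5,6) = 8x1
Op 7 cut(7, 0): punch at orig (15,5); cuts so far [(9, 5), (11, 5), (15, 5)]; region rows[8,16) x cols[5,6) = 8x1
Unfold 1 (reflect across v@5): 6 holes -> [(9, 4), (9, 5), (11, 4), (11, 5), (15, 4), (15, 5)]
Unfold 2 (reflect across h@8): 12 holes -> [(0, 4), (0, 5), (4, 4), (4, 5), (6, 4), (6, 5), (9, 4), (9, 5), (11, 4), (11, 5), (15, 4), (15, 5)]
Unfold 3 (reflect across v@6): 24 holes -> [(0, 4), (0, 5), (0, 6), (0, 7), (4, 4), (4, 5), (4, 6), (4, 7), (6, 4), (6, 5), (6, 6), (6, 7), (9, 4), (9, 5), (9, 6), (9, 7), (11, 4), (11, 5), (11, 6), (11, 7), (15, 4), (15, 5), (15, 6), (15, 7)]
Unfold 4 (reflect across v@4): 48 holes -> [(0, 0), (0, 1), (0, 2), (0, 3), (0, 4), (0, 5), (0, 6), (0, 7), (4, 0), (4, 1), (4, 2), (4, 3), (4, 4), (4, 5), (4, 6), (4, 7), (6, 0), (6, 1), (6, 2), (6, 3), (6, 4), (6, 5), (6, 6), (6, 7), (9, 0), (9, 1), (9, 2), (9, 3), (9, 4), (9, 5), (9, 6), (9, 7), (11, 0), (11, 1), (11, 2), (11, 3), (11, 4), (11, 5), (11, 6), (11, 7), (15, 0), (15, 1), (15, 2), (15, 3), (15, 4), (15, 5), (15, 6), (15, 7)]

Answer: 48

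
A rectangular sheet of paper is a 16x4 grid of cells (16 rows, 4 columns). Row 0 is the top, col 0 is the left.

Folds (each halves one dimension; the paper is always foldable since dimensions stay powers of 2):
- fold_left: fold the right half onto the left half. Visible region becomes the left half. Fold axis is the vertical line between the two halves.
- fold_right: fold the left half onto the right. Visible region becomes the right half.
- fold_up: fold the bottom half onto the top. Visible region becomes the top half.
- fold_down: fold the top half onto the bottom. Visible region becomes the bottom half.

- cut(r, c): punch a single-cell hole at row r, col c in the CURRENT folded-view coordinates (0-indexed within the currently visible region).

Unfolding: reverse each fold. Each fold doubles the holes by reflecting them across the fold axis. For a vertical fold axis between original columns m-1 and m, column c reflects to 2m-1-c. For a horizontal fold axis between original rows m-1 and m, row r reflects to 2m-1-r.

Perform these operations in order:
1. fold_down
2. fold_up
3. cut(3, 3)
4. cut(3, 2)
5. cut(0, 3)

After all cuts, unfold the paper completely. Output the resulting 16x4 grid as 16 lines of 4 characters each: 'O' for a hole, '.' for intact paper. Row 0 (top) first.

Op 1 fold_down: fold axis h@8; visible region now rows[8,16) x cols[0,4) = 8x4
Op 2 fold_up: fold axis h@12; visible region now rows[8,12) x cols[0,4) = 4x4
Op 3 cut(3, 3): punch at orig (11,3); cuts so far [(11, 3)]; region rows[8,12) x cols[0,4) = 4x4
Op 4 cut(3, 2): punch at orig (11,2); cuts so far [(11, 2), (11, 3)]; region rows[8,12) x cols[0,4) = 4x4
Op 5 cut(0, 3): punch at orig (8,3); cuts so far [(8, 3), (11, 2), (11, 3)]; region rows[8,12) x cols[0,4) = 4x4
Unfold 1 (reflect across h@12): 6 holes -> [(8, 3), (11, 2), (11, 3), (12, 2), (12, 3), (15, 3)]
Unfold 2 (reflect across h@8): 12 holes -> [(0, 3), (3, 2), (3, 3), (4, 2), (4, 3), (7, 3), (8, 3), (11, 2), (11, 3), (12, 2), (12, 3), (15, 3)]

Answer: ...O
....
....
..OO
..OO
....
....
...O
...O
....
....
..OO
..OO
....
....
...O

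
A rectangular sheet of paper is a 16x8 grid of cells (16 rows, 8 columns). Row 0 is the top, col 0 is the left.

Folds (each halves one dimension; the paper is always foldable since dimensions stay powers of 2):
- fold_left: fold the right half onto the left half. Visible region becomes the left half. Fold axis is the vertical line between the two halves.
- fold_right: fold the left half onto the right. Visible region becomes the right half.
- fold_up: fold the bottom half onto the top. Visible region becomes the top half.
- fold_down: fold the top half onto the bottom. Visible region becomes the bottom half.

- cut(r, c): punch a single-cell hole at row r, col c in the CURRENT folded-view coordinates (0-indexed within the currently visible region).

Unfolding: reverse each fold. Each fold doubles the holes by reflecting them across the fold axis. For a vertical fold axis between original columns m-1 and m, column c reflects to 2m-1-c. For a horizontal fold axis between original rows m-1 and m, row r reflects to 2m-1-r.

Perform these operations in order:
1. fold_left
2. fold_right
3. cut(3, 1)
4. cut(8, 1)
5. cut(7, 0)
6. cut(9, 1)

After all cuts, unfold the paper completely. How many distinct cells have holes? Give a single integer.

Op 1 fold_left: fold axis v@4; visible region now rows[0,16) x cols[0,4) = 16x4
Op 2 fold_right: fold axis v@2; visible region now rows[0,16) x cols[2,4) = 16x2
Op 3 cut(3, 1): punch at orig (3,3); cuts so far [(3, 3)]; region rows[0,16) x cols[2,4) = 16x2
Op 4 cut(8, 1): punch at orig (8,3); cuts so far [(3, 3), (8, 3)]; region rows[0,16) x cols[2,4) = 16x2
Op 5 cut(7, 0): punch at orig (7,2); cuts so far [(3, 3), (7, 2), (8, 3)]; region rows[0,16) x cols[2,4) = 16x2
Op 6 cut(9, 1): punch at orig (9,3); cuts so far [(3, 3), (7, 2), (8, 3), (9, 3)]; region rows[0,16) x cols[2,4) = 16x2
Unfold 1 (reflect across v@2): 8 holes -> [(3, 0), (3, 3), (7, 1), (7, 2), (8, 0), (8, 3), (9, 0), (9, 3)]
Unfold 2 (reflect across v@4): 16 holes -> [(3, 0), (3, 3), (3, 4), (3, 7), (7, 1), (7, 2), (7, 5), (7, 6), (8, 0), (8, 3), (8, 4), (8, 7), (9, 0), (9, 3), (9, 4), (9, 7)]

Answer: 16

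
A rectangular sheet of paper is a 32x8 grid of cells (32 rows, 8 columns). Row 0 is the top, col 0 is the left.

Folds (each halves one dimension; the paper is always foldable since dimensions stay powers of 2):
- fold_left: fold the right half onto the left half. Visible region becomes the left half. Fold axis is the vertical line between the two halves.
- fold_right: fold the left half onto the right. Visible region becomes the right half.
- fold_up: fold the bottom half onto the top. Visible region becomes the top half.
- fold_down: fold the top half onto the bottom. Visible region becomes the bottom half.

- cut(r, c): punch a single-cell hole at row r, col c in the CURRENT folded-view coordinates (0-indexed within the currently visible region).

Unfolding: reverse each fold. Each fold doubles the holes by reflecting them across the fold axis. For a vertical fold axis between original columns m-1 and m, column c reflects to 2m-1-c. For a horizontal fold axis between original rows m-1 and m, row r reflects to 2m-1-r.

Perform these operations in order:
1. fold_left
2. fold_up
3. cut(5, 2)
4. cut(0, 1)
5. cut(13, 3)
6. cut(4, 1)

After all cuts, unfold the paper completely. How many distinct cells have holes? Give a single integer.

Op 1 fold_left: fold axis v@4; visible region now rows[0,32) x cols[0,4) = 32x4
Op 2 fold_up: fold axis h@16; visible region now rows[0,16) x cols[0,4) = 16x4
Op 3 cut(5, 2): punch at orig (5,2); cuts so far [(5, 2)]; region rows[0,16) x cols[0,4) = 16x4
Op 4 cut(0, 1): punch at orig (0,1); cuts so far [(0, 1), (5, 2)]; region rows[0,16) x cols[0,4) = 16x4
Op 5 cut(13, 3): punch at orig (13,3); cuts so far [(0, 1), (5, 2), (13, 3)]; region rows[0,16) x cols[0,4) = 16x4
Op 6 cut(4, 1): punch at orig (4,1); cuts so far [(0, 1), (4, 1), (5, 2), (13, 3)]; region rows[0,16) x cols[0,4) = 16x4
Unfold 1 (reflect across h@16): 8 holes -> [(0, 1), (4, 1), (5, 2), (13, 3), (18, 3), (26, 2), (27, 1), (31, 1)]
Unfold 2 (reflect across v@4): 16 holes -> [(0, 1), (0, 6), (4, 1), (4, 6), (5, 2), (5, 5), (13, 3), (13, 4), (18, 3), (18, 4), (26, 2), (26, 5), (27, 1), (27, 6), (31, 1), (31, 6)]

Answer: 16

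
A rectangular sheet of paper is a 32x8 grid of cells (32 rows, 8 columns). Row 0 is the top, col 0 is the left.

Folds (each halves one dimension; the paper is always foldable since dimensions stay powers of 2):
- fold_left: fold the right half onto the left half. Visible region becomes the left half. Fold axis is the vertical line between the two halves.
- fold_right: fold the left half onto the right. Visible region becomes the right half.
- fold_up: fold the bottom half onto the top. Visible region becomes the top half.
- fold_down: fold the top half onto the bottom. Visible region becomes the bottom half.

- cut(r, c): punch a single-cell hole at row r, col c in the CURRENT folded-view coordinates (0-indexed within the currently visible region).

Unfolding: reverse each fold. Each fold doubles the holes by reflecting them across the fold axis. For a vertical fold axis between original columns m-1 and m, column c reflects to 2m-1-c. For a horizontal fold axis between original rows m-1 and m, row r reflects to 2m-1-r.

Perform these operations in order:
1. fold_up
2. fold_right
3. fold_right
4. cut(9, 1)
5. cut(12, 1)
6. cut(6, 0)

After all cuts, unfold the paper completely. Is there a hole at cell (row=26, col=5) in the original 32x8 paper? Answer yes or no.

Op 1 fold_up: fold axis h@16; visible region now rows[0,16) x cols[0,8) = 16x8
Op 2 fold_right: fold axis v@4; visible region now rows[0,16) x cols[4,8) = 16x4
Op 3 fold_right: fold axis v@6; visible region now rows[0,16) x cols[6,8) = 16x2
Op 4 cut(9, 1): punch at orig (9,7); cuts so far [(9, 7)]; region rows[0,16) x cols[6,8) = 16x2
Op 5 cut(12, 1): punch at orig (12,7); cuts so far [(9, 7), (12, 7)]; region rows[0,16) x cols[6,8) = 16x2
Op 6 cut(6, 0): punch at orig (6,6); cuts so far [(6, 6), (9, 7), (12, 7)]; region rows[0,16) x cols[6,8) = 16x2
Unfold 1 (reflect across v@6): 6 holes -> [(6, 5), (6, 6), (9, 4), (9, 7), (12, 4), (12, 7)]
Unfold 2 (reflect across v@4): 12 holes -> [(6, 1), (6, 2), (6, 5), (6, 6), (9, 0), (9, 3), (9, 4), (9, 7), (12, 0), (12, 3), (12, 4), (12, 7)]
Unfold 3 (reflect across h@16): 24 holes -> [(6, 1), (6, 2), (6, 5), (6, 6), (9, 0), (9, 3), (9, 4), (9, 7), (12, 0), (12, 3), (12, 4), (12, 7), (19, 0), (19, 3), (19, 4), (19, 7), (22, 0), (22, 3), (22, 4), (22, 7), (25, 1), (25, 2), (25, 5), (25, 6)]
Holes: [(6, 1), (6, 2), (6, 5), (6, 6), (9, 0), (9, 3), (9, 4), (9, 7), (12, 0), (12, 3), (12, 4), (12, 7), (19, 0), (19, 3), (19, 4), (19, 7), (22, 0), (22, 3), (22, 4), (22, 7), (25, 1), (25, 2), (25, 5), (25, 6)]

Answer: no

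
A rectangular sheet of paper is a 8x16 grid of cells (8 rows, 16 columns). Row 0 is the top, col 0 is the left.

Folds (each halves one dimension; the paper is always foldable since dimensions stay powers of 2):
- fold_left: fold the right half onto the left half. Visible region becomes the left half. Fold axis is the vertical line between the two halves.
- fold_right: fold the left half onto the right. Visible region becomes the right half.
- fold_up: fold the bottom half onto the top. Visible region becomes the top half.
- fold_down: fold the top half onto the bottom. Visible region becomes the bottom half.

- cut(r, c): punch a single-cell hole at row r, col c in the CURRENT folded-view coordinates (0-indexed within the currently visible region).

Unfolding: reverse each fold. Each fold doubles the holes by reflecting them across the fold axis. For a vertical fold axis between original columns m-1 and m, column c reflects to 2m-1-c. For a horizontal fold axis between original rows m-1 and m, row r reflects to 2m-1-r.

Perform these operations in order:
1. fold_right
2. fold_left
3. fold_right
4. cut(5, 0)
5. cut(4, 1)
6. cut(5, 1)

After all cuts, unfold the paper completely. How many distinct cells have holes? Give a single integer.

Op 1 fold_right: fold axis v@8; visible region now rows[0,8) x cols[8,16) = 8x8
Op 2 fold_left: fold axis v@12; visible region now rows[0,8) x cols[8,12) = 8x4
Op 3 fold_right: fold axis v@10; visible region now rows[0,8) x cols[10,12) = 8x2
Op 4 cut(5, 0): punch at orig (5,10); cuts so far [(5, 10)]; region rows[0,8) x cols[10,12) = 8x2
Op 5 cut(4, 1): punch at orig (4,11); cuts so far [(4, 11), (5, 10)]; region rows[0,8) x cols[10,12) = 8x2
Op 6 cut(5, 1): punch at orig (5,11); cuts so far [(4, 11), (5, 10), (5, 11)]; region rows[0,8) x cols[10,12) = 8x2
Unfold 1 (reflect across v@10): 6 holes -> [(4, 8), (4, 11), (5, 8), (5, 9), (5, 10), (5, 11)]
Unfold 2 (reflect across v@12): 12 holes -> [(4, 8), (4, 11), (4, 12), (4, 15), (5, 8), (5, 9), (5, 10), (5, 11), (5, 12), (5, 13), (5, 14), (5, 15)]
Unfold 3 (reflect across v@8): 24 holes -> [(4, 0), (4, 3), (4, 4), (4, 7), (4, 8), (4, 11), (4, 12), (4, 15), (5, 0), (5, 1), (5, 2), (5, 3), (5, 4), (5, 5), (5, 6), (5, 7), (5, 8), (5, 9), (5, 10), (5, 11), (5, 12), (5, 13), (5, 14), (5, 15)]

Answer: 24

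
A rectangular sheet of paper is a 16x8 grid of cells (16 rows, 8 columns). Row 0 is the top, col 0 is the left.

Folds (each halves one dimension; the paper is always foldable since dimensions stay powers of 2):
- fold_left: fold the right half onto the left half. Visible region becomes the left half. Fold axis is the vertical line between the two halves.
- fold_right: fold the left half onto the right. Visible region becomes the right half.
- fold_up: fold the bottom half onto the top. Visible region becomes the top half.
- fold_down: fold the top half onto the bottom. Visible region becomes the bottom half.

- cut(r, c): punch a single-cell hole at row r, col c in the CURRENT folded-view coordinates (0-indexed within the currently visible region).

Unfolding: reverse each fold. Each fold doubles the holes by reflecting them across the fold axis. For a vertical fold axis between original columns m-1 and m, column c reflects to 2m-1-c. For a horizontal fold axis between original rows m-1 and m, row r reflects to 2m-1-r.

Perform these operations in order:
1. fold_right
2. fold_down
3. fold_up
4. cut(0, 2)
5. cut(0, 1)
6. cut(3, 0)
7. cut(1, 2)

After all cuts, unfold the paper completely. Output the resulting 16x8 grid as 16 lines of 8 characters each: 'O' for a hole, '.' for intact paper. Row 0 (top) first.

Answer: .OO..OO.
.O....O.
........
...OO...
...OO...
........
.O....O.
.OO..OO.
.OO..OO.
.O....O.
........
...OO...
...OO...
........
.O....O.
.OO..OO.

Derivation:
Op 1 fold_right: fold axis v@4; visible region now rows[0,16) x cols[4,8) = 16x4
Op 2 fold_down: fold axis h@8; visible region now rows[8,16) x cols[4,8) = 8x4
Op 3 fold_up: fold axis h@12; visible region now rows[8,12) x cols[4,8) = 4x4
Op 4 cut(0, 2): punch at orig (8,6); cuts so far [(8, 6)]; region rows[8,12) x cols[4,8) = 4x4
Op 5 cut(0, 1): punch at orig (8,5); cuts so far [(8, 5), (8, 6)]; region rows[8,12) x cols[4,8) = 4x4
Op 6 cut(3, 0): punch at orig (11,4); cuts so far [(8, 5), (8, 6), (11, 4)]; region rows[8,12) x cols[4,8) = 4x4
Op 7 cut(1, 2): punch at orig (9,6); cuts so far [(8, 5), (8, 6), (9, 6), (11, 4)]; region rows[8,12) x cols[4,8) = 4x4
Unfold 1 (reflect across h@12): 8 holes -> [(8, 5), (8, 6), (9, 6), (11, 4), (12, 4), (14, 6), (15, 5), (15, 6)]
Unfold 2 (reflect across h@8): 16 holes -> [(0, 5), (0, 6), (1, 6), (3, 4), (4, 4), (6, 6), (7, 5), (7, 6), (8, 5), (8, 6), (9, 6), (11, 4), (12, 4), (14, 6), (15, 5), (15, 6)]
Unfold 3 (reflect across v@4): 32 holes -> [(0, 1), (0, 2), (0, 5), (0, 6), (1, 1), (1, 6), (3, 3), (3, 4), (4, 3), (4, 4), (6, 1), (6, 6), (7, 1), (7, 2), (7, 5), (7, 6), (8, 1), (8, 2), (8, 5), (8, 6), (9, 1), (9, 6), (11, 3), (11, 4), (12, 3), (12, 4), (14, 1), (14, 6), (15, 1), (15, 2), (15, 5), (15, 6)]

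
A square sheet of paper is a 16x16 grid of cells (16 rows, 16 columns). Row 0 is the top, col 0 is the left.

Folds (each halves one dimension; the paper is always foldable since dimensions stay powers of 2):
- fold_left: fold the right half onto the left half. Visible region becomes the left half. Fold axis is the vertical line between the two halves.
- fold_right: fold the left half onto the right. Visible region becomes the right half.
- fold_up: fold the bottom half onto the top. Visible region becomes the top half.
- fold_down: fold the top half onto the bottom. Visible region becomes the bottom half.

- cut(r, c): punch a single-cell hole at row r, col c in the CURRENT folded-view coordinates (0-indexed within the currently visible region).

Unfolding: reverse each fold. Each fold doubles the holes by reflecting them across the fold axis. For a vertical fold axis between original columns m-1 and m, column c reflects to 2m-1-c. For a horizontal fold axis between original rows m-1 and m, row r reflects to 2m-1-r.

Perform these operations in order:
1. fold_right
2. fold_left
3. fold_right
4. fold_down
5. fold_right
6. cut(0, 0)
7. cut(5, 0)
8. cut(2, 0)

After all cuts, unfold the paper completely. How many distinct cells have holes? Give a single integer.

Op 1 fold_right: fold axis v@8; visible region now rows[0,16) x cols[8,16) = 16x8
Op 2 fold_left: fold axis v@12; visible region now rows[0,16) x cols[8,12) = 16x4
Op 3 fold_right: fold axis v@10; visible region now rows[0,16) x cols[10,12) = 16x2
Op 4 fold_down: fold axis h@8; visible region now rows[8,16) x cols[10,12) = 8x2
Op 5 fold_right: fold axis v@11; visible region now rows[8,16) x cols[11,12) = 8x1
Op 6 cut(0, 0): punch at orig (8,11); cuts so far [(8, 11)]; region rows[8,16) x cols[11,12) = 8x1
Op 7 cut(5, 0): punch at orig (13,11); cuts so far [(8, 11), (13, 11)]; region rows[8,16) x cols[11,12) = 8x1
Op 8 cut(2, 0): punch at orig (10,11); cuts so far [(8, 11), (10, 11), (13, 11)]; region rows[8,16) x cols[11,12) = 8x1
Unfold 1 (reflect across v@11): 6 holes -> [(8, 10), (8, 11), (10, 10), (10, 11), (13, 10), (13, 11)]
Unfold 2 (reflect across h@8): 12 holes -> [(2, 10), (2, 11), (5, 10), (5, 11), (7, 10), (7, 11), (8, 10), (8, 11), (10, 10), (10, 11), (13, 10), (13, 11)]
Unfold 3 (reflect across v@10): 24 holes -> [(2, 8), (2, 9), (2, 10), (2, 11), (5, 8), (5, 9), (5, 10), (5, 11), (7, 8), (7, 9), (7, 10), (7, 11), (8, 8), (8, 9), (8, 10), (8, 11), (10, 8), (10, 9), (10, 10), (10, 11), (13, 8), (13, 9), (13, 10), (13, 11)]
Unfold 4 (reflect across v@12): 48 holes -> [(2, 8), (2, 9), (2, 10), (2, 11), (2, 12), (2, 13), (2, 14), (2, 15), (5, 8), (5, 9), (5, 10), (5, 11), (5, 12), (5, 13), (5, 14), (5, 15), (7, 8), (7, 9), (7, 10), (7, 11), (7, 12), (7, 13), (7, 14), (7, 15), (8, 8), (8, 9), (8, 10), (8, 11), (8, 12), (8, 13), (8, 14), (8, 15), (10, 8), (10, 9), (10, 10), (10, 11), (10, 12), (10, 13), (10, 14), (10, 15), (13, 8), (13, 9), (13, 10), (13, 11), (13, 12), (13, 13), (13, 14), (13, 15)]
Unfold 5 (reflect across v@8): 96 holes -> [(2, 0), (2, 1), (2, 2), (2, 3), (2, 4), (2, 5), (2, 6), (2, 7), (2, 8), (2, 9), (2, 10), (2, 11), (2, 12), (2, 13), (2, 14), (2, 15), (5, 0), (5, 1), (5, 2), (5, 3), (5, 4), (5, 5), (5, 6), (5, 7), (5, 8), (5, 9), (5, 10), (5, 11), (5, 12), (5, 13), (5, 14), (5, 15), (7, 0), (7, 1), (7, 2), (7, 3), (7, 4), (7, 5), (7, 6), (7, 7), (7, 8), (7, 9), (7, 10), (7, 11), (7, 12), (7, 13), (7, 14), (7, 15), (8, 0), (8, 1), (8, 2), (8, 3), (8, 4), (8, 5), (8, 6), (8, 7), (8, 8), (8, 9), (8, 10), (8, 11), (8, 12), (8, 13), (8, 14), (8, 15), (10, 0), (10, 1), (10, 2), (10, 3), (10, 4), (10, 5), (10, 6), (10, 7), (10, 8), (10, 9), (10, 10), (10, 11), (10, 12), (10, 13), (10, 14), (10, 15), (13, 0), (13, 1), (13, 2), (13, 3), (13, 4), (13, 5), (13, 6), (13, 7), (13, 8), (13, 9), (13, 10), (13, 11), (13, 12), (13, 13), (13, 14), (13, 15)]

Answer: 96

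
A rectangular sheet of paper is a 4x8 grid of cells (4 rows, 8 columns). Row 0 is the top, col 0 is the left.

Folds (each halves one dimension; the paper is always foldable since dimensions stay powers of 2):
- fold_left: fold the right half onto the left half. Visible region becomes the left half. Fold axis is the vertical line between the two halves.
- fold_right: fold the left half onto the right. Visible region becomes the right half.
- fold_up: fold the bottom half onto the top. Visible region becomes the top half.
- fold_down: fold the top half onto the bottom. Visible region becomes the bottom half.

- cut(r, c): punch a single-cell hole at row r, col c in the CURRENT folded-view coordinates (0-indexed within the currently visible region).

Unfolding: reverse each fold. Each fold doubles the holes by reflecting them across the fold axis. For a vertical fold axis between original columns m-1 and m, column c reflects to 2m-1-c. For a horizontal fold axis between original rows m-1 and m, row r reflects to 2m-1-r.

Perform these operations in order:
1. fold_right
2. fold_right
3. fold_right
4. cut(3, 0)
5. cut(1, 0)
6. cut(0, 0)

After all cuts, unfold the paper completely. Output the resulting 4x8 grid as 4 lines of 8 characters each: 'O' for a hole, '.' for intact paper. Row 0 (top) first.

Answer: OOOOOOOO
OOOOOOOO
........
OOOOOOOO

Derivation:
Op 1 fold_right: fold axis v@4; visible region now rows[0,4) x cols[4,8) = 4x4
Op 2 fold_right: fold axis v@6; visible region now rows[0,4) x cols[6,8) = 4x2
Op 3 fold_right: fold axis v@7; visible region now rows[0,4) x cols[7,8) = 4x1
Op 4 cut(3, 0): punch at orig (3,7); cuts so far [(3, 7)]; region rows[0,4) x cols[7,8) = 4x1
Op 5 cut(1, 0): punch at orig (1,7); cuts so far [(1, 7), (3, 7)]; region rows[0,4) x cols[7,8) = 4x1
Op 6 cut(0, 0): punch at orig (0,7); cuts so far [(0, 7), (1, 7), (3, 7)]; region rows[0,4) x cols[7,8) = 4x1
Unfold 1 (reflect across v@7): 6 holes -> [(0, 6), (0, 7), (1, 6), (1, 7), (3, 6), (3, 7)]
Unfold 2 (reflect across v@6): 12 holes -> [(0, 4), (0, 5), (0, 6), (0, 7), (1, 4), (1, 5), (1, 6), (1, 7), (3, 4), (3, 5), (3, 6), (3, 7)]
Unfold 3 (reflect across v@4): 24 holes -> [(0, 0), (0, 1), (0, 2), (0, 3), (0, 4), (0, 5), (0, 6), (0, 7), (1, 0), (1, 1), (1, 2), (1, 3), (1, 4), (1, 5), (1, 6), (1, 7), (3, 0), (3, 1), (3, 2), (3, 3), (3, 4), (3, 5), (3, 6), (3, 7)]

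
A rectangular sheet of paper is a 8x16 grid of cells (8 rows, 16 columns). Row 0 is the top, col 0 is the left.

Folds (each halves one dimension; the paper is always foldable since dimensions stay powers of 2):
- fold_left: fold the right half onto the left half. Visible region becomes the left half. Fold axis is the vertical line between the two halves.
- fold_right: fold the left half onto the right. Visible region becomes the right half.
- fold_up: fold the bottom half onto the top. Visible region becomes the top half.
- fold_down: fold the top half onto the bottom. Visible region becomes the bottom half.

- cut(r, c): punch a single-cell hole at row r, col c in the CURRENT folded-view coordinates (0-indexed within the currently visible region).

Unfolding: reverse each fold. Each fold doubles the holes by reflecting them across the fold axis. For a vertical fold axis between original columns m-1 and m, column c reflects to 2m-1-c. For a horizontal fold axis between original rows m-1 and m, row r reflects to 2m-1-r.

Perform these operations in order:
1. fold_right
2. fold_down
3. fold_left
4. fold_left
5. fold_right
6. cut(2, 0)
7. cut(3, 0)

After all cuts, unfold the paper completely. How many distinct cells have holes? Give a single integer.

Answer: 64

Derivation:
Op 1 fold_right: fold axis v@8; visible region now rows[0,8) x cols[8,16) = 8x8
Op 2 fold_down: fold axis h@4; visible region now rows[4,8) x cols[8,16) = 4x8
Op 3 fold_left: fold axis v@12; visible region now rows[4,8) x cols[8,12) = 4x4
Op 4 fold_left: fold axis v@10; visible region now rows[4,8) x cols[8,10) = 4x2
Op 5 fold_right: fold axis v@9; visible region now rows[4,8) x cols[9,10) = 4x1
Op 6 cut(2, 0): punch at orig (6,9); cuts so far [(6, 9)]; region rows[4,8) x cols[9,10) = 4x1
Op 7 cut(3, 0): punch at orig (7,9); cuts so far [(6, 9), (7, 9)]; region rows[4,8) x cols[9,10) = 4x1
Unfold 1 (reflect across v@9): 4 holes -> [(6, 8), (6, 9), (7, 8), (7, 9)]
Unfold 2 (reflect across v@10): 8 holes -> [(6, 8), (6, 9), (6, 10), (6, 11), (7, 8), (7, 9), (7, 10), (7, 11)]
Unfold 3 (reflect across v@12): 16 holes -> [(6, 8), (6, 9), (6, 10), (6, 11), (6, 12), (6, 13), (6, 14), (6, 15), (7, 8), (7, 9), (7, 10), (7, 11), (7, 12), (7, 13), (7, 14), (7, 15)]
Unfold 4 (reflect across h@4): 32 holes -> [(0, 8), (0, 9), (0, 10), (0, 11), (0, 12), (0, 13), (0, 14), (0, 15), (1, 8), (1, 9), (1, 10), (1, 11), (1, 12), (1, 13), (1, 14), (1, 15), (6, 8), (6, 9), (6, 10), (6, 11), (6, 12), (6, 13), (6, 14), (6, 15), (7, 8), (7, 9), (7, 10), (7, 11), (7, 12), (7, 13), (7, 14), (7, 15)]
Unfold 5 (reflect across v@8): 64 holes -> [(0, 0), (0, 1), (0, 2), (0, 3), (0, 4), (0, 5), (0, 6), (0, 7), (0, 8), (0, 9), (0, 10), (0, 11), (0, 12), (0, 13), (0, 14), (0, 15), (1, 0), (1, 1), (1, 2), (1, 3), (1, 4), (1, 5), (1, 6), (1, 7), (1, 8), (1, 9), (1, 10), (1, 11), (1, 12), (1, 13), (1, 14), (1, 15), (6, 0), (6, 1), (6, 2), (6, 3), (6, 4), (6, 5), (6, 6), (6, 7), (6, 8), (6, 9), (6, 10), (6, 11), (6, 12), (6, 13), (6, 14), (6, 15), (7, 0), (7, 1), (7, 2), (7, 3), (7, 4), (7, 5), (7, 6), (7, 7), (7, 8), (7, 9), (7, 10), (7, 11), (7, 12), (7, 13), (7, 14), (7, 15)]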